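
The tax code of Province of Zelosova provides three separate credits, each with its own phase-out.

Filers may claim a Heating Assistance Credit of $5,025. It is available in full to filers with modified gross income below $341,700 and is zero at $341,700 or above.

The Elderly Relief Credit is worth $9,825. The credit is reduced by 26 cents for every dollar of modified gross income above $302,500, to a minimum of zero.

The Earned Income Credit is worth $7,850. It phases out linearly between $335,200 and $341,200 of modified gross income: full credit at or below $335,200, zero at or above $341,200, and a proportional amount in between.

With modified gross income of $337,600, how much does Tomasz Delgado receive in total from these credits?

$10,434

Heating Assistance Credit: $337,600 is below the $341,700 cutoff, so the full $5,025 applies.
Elderly Relief Credit: 26% of the $35,100 excess over $302,500 is $9,126; credit = $9,825 − $9,126 = $699.
Earned Income Credit: $337,600 is $2,400 into a $6,000 phase-out range, leaving 3,600/6,000 of the credit: $7,850 × 3,600/6,000 = $4,710.
Total: $5,025 + $699 + $4,710 = $10,434.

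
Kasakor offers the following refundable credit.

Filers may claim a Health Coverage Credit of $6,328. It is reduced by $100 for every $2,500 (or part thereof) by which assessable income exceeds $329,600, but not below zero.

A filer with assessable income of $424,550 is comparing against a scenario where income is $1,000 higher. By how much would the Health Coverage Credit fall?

$100

At $424,550 — income exceeds $329,600 by $94,950, which is 38 full-or-partial $2,500 increments; reduction = 38 × $100 = $3,800, leaving $2,528.
At $425,550 — income exceeds $329,600 by $95,950, which is 39 full-or-partial $2,500 increments; reduction = 39 × $100 = $3,900, leaving $2,428.
Lost: $2,528 − $2,428 = $100.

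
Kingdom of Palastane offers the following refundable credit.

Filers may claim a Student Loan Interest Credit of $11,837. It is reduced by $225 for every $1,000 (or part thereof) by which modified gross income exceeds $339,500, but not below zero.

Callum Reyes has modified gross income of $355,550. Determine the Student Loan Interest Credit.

$8,012

Student Loan Interest Credit: income exceeds $339,500 by $16,050, which is 17 full-or-partial $1,000 increments; reduction = 17 × $225 = $3,825, leaving $8,012.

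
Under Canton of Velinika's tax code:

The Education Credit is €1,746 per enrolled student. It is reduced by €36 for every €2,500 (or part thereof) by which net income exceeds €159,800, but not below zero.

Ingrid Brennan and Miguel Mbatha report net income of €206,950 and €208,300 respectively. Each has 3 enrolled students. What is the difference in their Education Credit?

€36

Ingrid (€206,950): Education Credit: base = 3 × €1,746 = €5,238. income exceeds €159,800 by €47,150, which is 19 full-or-partial €2,500 increments; reduction = 19 × €36 = €684, leaving €4,554.
Miguel (€208,300): Education Credit: base = 3 × €1,746 = €5,238. income exceeds €159,800 by €48,500, which is 20 full-or-partial €2,500 increments; reduction = 20 × €36 = €720, leaving €4,518.
Difference: |€4,554 − €4,518| = €36.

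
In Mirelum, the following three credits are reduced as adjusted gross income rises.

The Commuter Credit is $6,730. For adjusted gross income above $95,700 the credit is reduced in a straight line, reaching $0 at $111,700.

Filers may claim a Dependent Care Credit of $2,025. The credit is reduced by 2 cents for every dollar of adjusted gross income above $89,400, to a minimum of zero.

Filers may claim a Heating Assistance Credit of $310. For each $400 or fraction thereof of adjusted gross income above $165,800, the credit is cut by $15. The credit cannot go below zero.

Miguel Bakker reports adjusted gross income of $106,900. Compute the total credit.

Commuter Credit: $106,900 is $11,200 into a $16,000 phase-out range, leaving 4,800/16,000 of the credit: $6,730 × 4,800/16,000 = $2,019.
Dependent Care Credit: 2% of the $17,500 excess over $89,400 is $350; credit = $2,025 − $350 = $1,675.
Heating Assistance Credit: $106,900 is at or below the $165,800 threshold, so the full $310 applies.
Total: $2,019 + $1,675 + $310 = $4,004.

$4,004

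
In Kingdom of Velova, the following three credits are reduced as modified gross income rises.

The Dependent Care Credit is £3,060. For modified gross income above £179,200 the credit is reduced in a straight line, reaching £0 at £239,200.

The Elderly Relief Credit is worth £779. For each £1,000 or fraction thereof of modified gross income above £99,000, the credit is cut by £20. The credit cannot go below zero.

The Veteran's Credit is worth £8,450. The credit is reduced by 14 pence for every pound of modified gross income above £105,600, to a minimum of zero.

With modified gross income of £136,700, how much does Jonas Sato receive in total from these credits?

£7,175

Dependent Care Credit: £136,700 is at or below the £179,200 threshold, so the full £3,060 applies.
Elderly Relief Credit: income exceeds £99,000 by £37,700, which is 38 full-or-partial £1,000 increments; reduction = 38 × £20 = £760, leaving £19.
Veteran's Credit: 14% of the £31,100 excess over £105,600 is £4,354; credit = £8,450 − £4,354 = £4,096.
Total: £3,060 + £19 + £4,096 = £7,175.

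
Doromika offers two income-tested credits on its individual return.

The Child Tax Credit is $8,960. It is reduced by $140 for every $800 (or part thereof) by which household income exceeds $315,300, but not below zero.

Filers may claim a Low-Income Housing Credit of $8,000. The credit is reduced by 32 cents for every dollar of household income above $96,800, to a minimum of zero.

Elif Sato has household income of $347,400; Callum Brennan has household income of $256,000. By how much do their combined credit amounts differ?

$5,740

Elif ($347,400): Child Tax Credit: income exceeds $315,300 by $32,100, which is 41 full-or-partial $800 increments; reduction = 41 × $140 = $5,740, leaving $3,220. Low-Income Housing Credit: 32% of the $250,600 excess over $96,800 is $80,192 ≥ base, so the credit is $0. total $3,220 + $0 = $3,220
Callum ($256,000): Child Tax Credit: $256,000 is at or below the $315,300 threshold, so the full $8,960 applies. Low-Income Housing Credit: 32% of the $159,200 excess over $96,800 is $50,944 ≥ base, so the credit is $0. total $8,960 + $0 = $8,960
Difference: |$3,220 − $8,960| = $5,740.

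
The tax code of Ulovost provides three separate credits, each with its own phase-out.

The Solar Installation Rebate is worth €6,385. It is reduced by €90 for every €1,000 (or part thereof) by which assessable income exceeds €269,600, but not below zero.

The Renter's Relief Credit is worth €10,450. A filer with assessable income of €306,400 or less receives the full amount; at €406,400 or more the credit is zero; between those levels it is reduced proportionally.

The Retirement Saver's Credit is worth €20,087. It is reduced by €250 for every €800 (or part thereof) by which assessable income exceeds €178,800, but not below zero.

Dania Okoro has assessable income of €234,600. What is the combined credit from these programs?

Solar Installation Rebate: €234,600 is at or below the €269,600 threshold, so the full €6,385 applies.
Renter's Relief Credit: €234,600 is at or below the €306,400 threshold, so the full €10,450 applies.
Retirement Saver's Credit: income exceeds €178,800 by €55,800, which is 70 full-or-partial €800 increments; reduction = 70 × €250 = €17,500, leaving €2,587.
Total: €6,385 + €10,450 + €2,587 = €19,422.

€19,422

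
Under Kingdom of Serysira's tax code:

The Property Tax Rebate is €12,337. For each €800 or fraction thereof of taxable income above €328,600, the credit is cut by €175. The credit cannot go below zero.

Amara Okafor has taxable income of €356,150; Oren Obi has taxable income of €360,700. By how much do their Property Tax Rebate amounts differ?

€1,050

Amara (€356,150): Property Tax Rebate: income exceeds €328,600 by €27,550, which is 35 full-or-partial €800 increments; reduction = 35 × €175 = €6,125, leaving €6,212.
Oren (€360,700): Property Tax Rebate: income exceeds €328,600 by €32,100, which is 41 full-or-partial €800 increments; reduction = 41 × €175 = €7,175, leaving €5,162.
Difference: |€6,212 − €5,162| = €1,050.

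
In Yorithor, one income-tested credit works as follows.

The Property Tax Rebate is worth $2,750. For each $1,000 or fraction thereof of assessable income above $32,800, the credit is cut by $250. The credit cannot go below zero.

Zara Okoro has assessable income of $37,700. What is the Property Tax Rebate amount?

$1,500

Property Tax Rebate: income exceeds $32,800 by $4,900, which is 5 full-or-partial $1,000 increments; reduction = 5 × $250 = $1,250, leaving $1,500.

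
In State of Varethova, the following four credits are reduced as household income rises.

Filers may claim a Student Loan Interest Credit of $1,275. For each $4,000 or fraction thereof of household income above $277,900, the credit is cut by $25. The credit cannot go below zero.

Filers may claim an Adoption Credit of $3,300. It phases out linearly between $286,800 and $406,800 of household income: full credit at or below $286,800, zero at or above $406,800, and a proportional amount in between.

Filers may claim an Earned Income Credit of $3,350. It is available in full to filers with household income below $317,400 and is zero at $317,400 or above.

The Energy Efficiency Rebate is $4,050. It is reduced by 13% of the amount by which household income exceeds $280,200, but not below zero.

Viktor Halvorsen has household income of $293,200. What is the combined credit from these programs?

Student Loan Interest Credit: income exceeds $277,900 by $15,300, which is 4 full-or-partial $4,000 increments; reduction = 4 × $25 = $100, leaving $1,175.
Adoption Credit: $293,200 is $6,400 into a $120,000 phase-out range, leaving 113,600/120,000 of the credit: $3,300 × 113,600/120,000 = $3,124.
Earned Income Credit: $293,200 is below the $317,400 cutoff, so the full $3,350 applies.
Energy Efficiency Rebate: 13% of the $13,000 excess over $280,200 is $1,690; credit = $4,050 − $1,690 = $2,360.
Total: $1,175 + $3,124 + $3,350 + $2,360 = $10,009.

$10,009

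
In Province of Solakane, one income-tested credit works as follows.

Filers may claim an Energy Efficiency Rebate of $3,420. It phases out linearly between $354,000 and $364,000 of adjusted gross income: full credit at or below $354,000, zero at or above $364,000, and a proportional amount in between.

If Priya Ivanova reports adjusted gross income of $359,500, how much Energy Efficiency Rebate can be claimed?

Energy Efficiency Rebate: $359,500 is $5,500 into a $10,000 phase-out range, leaving 4,500/10,000 of the credit: $3,420 × 4,500/10,000 = $1,539.

$1,539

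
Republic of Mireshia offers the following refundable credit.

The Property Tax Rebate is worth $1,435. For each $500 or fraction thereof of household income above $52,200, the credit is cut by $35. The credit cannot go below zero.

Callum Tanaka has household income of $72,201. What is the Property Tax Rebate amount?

$0

Property Tax Rebate: income exceeds $52,200 by $20,001 → 41 increments × $35 = $1,435 ≥ base, so the credit is $0.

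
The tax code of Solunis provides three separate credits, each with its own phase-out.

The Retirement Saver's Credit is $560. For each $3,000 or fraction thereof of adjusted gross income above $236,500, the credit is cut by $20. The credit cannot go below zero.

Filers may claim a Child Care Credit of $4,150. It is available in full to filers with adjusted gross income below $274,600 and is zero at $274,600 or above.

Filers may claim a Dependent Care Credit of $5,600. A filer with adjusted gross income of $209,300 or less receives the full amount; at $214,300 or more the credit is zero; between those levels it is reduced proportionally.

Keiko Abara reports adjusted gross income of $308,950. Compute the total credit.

$60

Retirement Saver's Credit: income exceeds $236,500 by $72,450, which is 25 full-or-partial $3,000 increments; reduction = 25 × $20 = $500, leaving $60.
Child Care Credit: $308,950 meets or exceeds the $274,600 cutoff, so the credit is $0.
Dependent Care Credit: $308,950 is at or above $214,300, so the credit is $0.
Total: $60 + $0 + $0 = $60.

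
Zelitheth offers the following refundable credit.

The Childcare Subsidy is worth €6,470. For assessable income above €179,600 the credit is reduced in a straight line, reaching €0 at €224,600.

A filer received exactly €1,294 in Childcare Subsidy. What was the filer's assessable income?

€1,294 is 1,294/6,470 of the full €6,470, so 5,176/6,470 of the €45,000 range has been used: income = €179,600 + €45,000 × 5,176/6,470 = €215,600.

€215,600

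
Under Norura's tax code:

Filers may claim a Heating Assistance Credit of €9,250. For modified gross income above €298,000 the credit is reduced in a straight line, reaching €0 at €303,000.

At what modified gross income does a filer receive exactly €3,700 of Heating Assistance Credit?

€3,700 is 3,700/9,250 of the full €9,250, so 5,550/9,250 of the €5,000 range has been used: income = €298,000 + €5,000 × 5,550/9,250 = €301,000.

€301,000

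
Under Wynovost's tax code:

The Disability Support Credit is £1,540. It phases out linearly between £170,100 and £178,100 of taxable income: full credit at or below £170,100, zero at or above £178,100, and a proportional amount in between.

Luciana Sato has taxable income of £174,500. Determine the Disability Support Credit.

Disability Support Credit: £174,500 is £4,400 into a £8,000 phase-out range, leaving 3,600/8,000 of the credit: £1,540 × 3,600/8,000 = £693.

£693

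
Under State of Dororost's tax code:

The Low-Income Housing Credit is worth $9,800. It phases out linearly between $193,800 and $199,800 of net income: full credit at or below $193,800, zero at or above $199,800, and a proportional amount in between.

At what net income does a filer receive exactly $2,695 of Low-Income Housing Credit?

$198,150

$2,695 is 2,695/9,800 of the full $9,800, so 7,105/9,800 of the $6,000 range has been used: income = $193,800 + $6,000 × 7,105/9,800 = $198,150.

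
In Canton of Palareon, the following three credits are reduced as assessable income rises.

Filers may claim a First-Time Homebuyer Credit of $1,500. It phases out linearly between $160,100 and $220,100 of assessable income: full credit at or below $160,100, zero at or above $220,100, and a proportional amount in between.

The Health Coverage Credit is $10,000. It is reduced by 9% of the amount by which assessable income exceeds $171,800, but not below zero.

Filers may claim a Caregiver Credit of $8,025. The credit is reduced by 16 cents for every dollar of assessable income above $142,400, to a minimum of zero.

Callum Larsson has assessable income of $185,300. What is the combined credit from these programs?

$10,816

First-Time Homebuyer Credit: $185,300 is $25,200 into a $60,000 phase-out range, leaving 34,800/60,000 of the credit: $1,500 × 34,800/60,000 = $870.
Health Coverage Credit: 9% of the $13,500 excess over $171,800 is $1,215; credit = $10,000 − $1,215 = $8,785.
Caregiver Credit: 16% of the $42,900 excess over $142,400 is $6,864; credit = $8,025 − $6,864 = $1,161.
Total: $870 + $8,785 + $1,161 = $10,816.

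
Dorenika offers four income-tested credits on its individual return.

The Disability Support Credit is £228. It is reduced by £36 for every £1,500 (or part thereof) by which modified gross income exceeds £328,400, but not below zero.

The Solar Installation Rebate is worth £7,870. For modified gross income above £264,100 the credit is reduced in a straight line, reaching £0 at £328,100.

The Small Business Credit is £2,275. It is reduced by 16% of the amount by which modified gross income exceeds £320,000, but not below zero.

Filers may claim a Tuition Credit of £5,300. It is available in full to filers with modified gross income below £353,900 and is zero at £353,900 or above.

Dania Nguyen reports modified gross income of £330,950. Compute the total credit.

Disability Support Credit: income exceeds £328,400 by £2,550, which is 2 full-or-partial £1,500 increments; reduction = 2 × £36 = £72, leaving £156.
Solar Installation Rebate: £330,950 is at or above £328,100, so the credit is £0.
Small Business Credit: 16% of the £10,950 excess over £320,000 is £1,752; credit = £2,275 − £1,752 = £523.
Tuition Credit: £330,950 is below the £353,900 cutoff, so the full £5,300 applies.
Total: £156 + £0 + £523 + £5,300 = £5,979.

£5,979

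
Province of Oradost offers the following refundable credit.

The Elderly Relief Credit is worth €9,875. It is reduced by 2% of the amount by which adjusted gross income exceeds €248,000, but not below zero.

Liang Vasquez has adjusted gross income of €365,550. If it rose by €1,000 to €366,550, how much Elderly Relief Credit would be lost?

At €365,550 — 2% of the €117,550 excess over €248,000 is €2,351; credit = €9,875 − €2,351 = €7,524.
At €366,550 — 2% of the €118,550 excess over €248,000 is €2,371; credit = €9,875 − €2,371 = €7,504.
Lost: €7,524 − €7,504 = €20.

€20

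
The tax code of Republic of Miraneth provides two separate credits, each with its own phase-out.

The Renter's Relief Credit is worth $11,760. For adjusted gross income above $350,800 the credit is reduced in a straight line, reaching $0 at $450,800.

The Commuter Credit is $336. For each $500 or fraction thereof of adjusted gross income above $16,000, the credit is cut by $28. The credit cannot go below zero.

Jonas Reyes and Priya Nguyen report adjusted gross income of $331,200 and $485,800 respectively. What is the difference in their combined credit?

Jonas ($331,200): Renter's Relief Credit: $331,200 is at or below the $350,800 threshold, so the full $11,760 applies. Commuter Credit: income exceeds $16,000 by $315,200 → 631 increments × $28 = $17,668 ≥ base, so the credit is $0. total $11,760 + $0 = $11,760
Priya ($485,800): Renter's Relief Credit: $485,800 is at or above $450,800, so the credit is $0. Commuter Credit: income exceeds $16,000 by $469,800 → 940 increments × $28 = $26,320 ≥ base, so the credit is $0. total $0 + $0 = $0
Difference: |$11,760 − $0| = $11,760.

$11,760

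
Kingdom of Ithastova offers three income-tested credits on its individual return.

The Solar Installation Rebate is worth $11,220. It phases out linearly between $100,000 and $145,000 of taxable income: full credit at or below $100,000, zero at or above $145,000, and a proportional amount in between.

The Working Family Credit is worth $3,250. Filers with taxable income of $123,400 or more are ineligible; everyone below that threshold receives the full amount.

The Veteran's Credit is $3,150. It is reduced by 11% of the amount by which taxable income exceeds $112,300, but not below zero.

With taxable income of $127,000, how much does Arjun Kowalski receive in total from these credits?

Solar Installation Rebate: $127,000 is $27,000 into a $45,000 phase-out range, leaving 18,000/45,000 of the credit: $11,220 × 18,000/45,000 = $4,488.
Working Family Credit: $127,000 meets or exceeds the $123,400 cutoff, so the credit is $0.
Veteran's Credit: 11% of the $14,700 excess over $112,300 is $1,617; credit = $3,150 − $1,617 = $1,533.
Total: $4,488 + $0 + $1,533 = $6,021.

$6,021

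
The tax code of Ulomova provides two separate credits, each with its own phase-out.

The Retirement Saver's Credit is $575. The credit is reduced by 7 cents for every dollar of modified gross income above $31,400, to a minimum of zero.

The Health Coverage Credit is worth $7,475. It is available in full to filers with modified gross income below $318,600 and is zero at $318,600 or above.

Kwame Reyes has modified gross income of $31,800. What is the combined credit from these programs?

Retirement Saver's Credit: 7% of the $400 excess over $31,400 is $28; credit = $575 − $28 = $547.
Health Coverage Credit: $31,800 is below the $318,600 cutoff, so the full $7,475 applies.
Total: $547 + $7,475 = $8,022.

$8,022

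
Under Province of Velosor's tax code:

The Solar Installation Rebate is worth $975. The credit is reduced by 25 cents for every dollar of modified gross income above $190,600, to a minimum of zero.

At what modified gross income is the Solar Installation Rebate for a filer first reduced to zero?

$194,500

The credit falls by 25% of each dollar above $190,600, so it reaches zero when the excess is $975 / 25% = $3,900: income = $190,600 + $3,900 = $194,500.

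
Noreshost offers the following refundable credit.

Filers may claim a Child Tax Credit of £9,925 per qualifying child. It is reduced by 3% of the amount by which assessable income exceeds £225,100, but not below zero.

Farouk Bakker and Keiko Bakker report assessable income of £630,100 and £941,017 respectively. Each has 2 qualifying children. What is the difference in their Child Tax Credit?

Farouk (£630,100): Child Tax Credit: base = 2 × £9,925 = £19,850. 3% of the £405,000 excess over £225,100 is £12,150; credit = £19,850 − £12,150 = £7,700.
Keiko (£941,017): Child Tax Credit: base = 2 × £9,925 = £19,850. 3% of the £715,917 excess over £225,100 is £21,477.51 ≥ base, so the credit is £0.
Difference: |£7,700 − £0| = £7,700.

£7,700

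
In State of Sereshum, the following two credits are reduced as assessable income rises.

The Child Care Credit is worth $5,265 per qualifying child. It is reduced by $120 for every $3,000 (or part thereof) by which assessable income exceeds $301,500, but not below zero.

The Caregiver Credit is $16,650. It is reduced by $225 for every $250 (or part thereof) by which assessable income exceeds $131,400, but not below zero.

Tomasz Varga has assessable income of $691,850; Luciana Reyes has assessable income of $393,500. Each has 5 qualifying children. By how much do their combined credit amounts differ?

$12,000

Tomasz ($691,850): Child Care Credit: base = 5 × $5,265 = $26,325. income exceeds $301,500 by $390,350, which is 131 full-or-partial $3,000 increments; reduction = 131 × $120 = $15,720, leaving $10,605. Caregiver Credit: income exceeds $131,400 by $560,450 → 2242 increments × $225 = $504,450 ≥ base, so the credit is $0. total $10,605 + $0 = $10,605
Luciana ($393,500): Child Care Credit: base = 5 × $5,265 = $26,325. income exceeds $301,500 by $92,000, which is 31 full-or-partial $3,000 increments; reduction = 31 × $120 = $3,720, leaving $22,605. Caregiver Credit: income exceeds $131,400 by $262,100 → 1049 increments × $225 = $236,025 ≥ base, so the credit is $0. total $22,605 + $0 = $22,605
Difference: |$10,605 − $22,605| = $12,000.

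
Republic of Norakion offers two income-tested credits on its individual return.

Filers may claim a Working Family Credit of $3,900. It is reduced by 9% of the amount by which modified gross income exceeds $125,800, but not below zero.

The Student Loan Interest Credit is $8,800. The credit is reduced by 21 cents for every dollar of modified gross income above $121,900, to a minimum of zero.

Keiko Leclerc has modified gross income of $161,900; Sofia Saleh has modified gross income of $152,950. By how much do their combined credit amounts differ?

Keiko ($161,900): Working Family Credit: 9% of the $36,100 excess over $125,800 is $3,249; credit = $3,900 − $3,249 = $651. Student Loan Interest Credit: 21% of the $40,000 excess over $121,900 is $8,400; credit = $8,800 − $8,400 = $400. total $651 + $400 = $1,051
Sofia ($152,950): Working Family Credit: 9% of the $27,150 excess over $125,800 is $2,443.50; credit = $3,900 − $2,443.50 = $1,456.50. Student Loan Interest Credit: 21% of the $31,050 excess over $121,900 is $6,520.50; credit = $8,800 − $6,520.50 = $2,279.50. total $1,456.50 + $2,279.50 = $3,736
Difference: |$1,051 − $3,736| = $2,685.

$2,685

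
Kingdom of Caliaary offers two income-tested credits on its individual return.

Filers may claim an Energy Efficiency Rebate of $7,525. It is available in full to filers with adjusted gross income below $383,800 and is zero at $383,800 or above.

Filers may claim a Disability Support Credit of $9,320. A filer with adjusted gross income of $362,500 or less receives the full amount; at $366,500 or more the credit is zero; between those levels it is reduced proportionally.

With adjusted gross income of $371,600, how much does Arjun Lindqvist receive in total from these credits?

$7,525

Energy Efficiency Rebate: $371,600 is below the $383,800 cutoff, so the full $7,525 applies.
Disability Support Credit: $371,600 is at or above $366,500, so the credit is $0.
Total: $7,525 + $0 = $7,525.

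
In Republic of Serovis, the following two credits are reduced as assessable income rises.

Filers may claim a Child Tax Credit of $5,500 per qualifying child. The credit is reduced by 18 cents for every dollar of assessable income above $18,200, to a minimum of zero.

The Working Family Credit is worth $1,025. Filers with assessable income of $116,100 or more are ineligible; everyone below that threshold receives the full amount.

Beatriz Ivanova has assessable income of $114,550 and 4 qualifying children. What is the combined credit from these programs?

$5,682

Child Tax Credit: base = 4 × $5,500 = $22,000. 18% of the $96,350 excess over $18,200 is $17,343; credit = $22,000 − $17,343 = $4,657.
Working Family Credit: $114,550 is below the $116,100 cutoff, so the full $1,025 applies.
Total: $4,657 + $1,025 = $5,682.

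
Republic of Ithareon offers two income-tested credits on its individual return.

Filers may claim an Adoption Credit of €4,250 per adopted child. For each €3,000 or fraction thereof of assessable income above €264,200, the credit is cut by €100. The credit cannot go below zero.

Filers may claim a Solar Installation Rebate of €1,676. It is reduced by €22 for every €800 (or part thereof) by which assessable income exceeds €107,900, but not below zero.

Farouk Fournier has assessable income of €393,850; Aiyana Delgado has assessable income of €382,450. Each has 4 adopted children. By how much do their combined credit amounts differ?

€400

Farouk (€393,850): Adoption Credit: base = 4 × €4,250 = €17,000. income exceeds €264,200 by €129,650, which is 44 full-or-partial €3,000 increments; reduction = 44 × €100 = €4,400, leaving €12,600. Solar Installation Rebate: income exceeds €107,900 by €285,950 → 358 increments × €22 = €7,876 ≥ base, so the credit is €0. total €12,600 + €0 = €12,600
Aiyana (€382,450): Adoption Credit: base = 4 × €4,250 = €17,000. income exceeds €264,200 by €118,250, which is 40 full-or-partial €3,000 increments; reduction = 40 × €100 = €4,000, leaving €13,000. Solar Installation Rebate: income exceeds €107,900 by €274,550 → 344 increments × €22 = €7,568 ≥ base, so the credit is €0. total €13,000 + €0 = €13,000
Difference: |€12,600 − €13,000| = €400.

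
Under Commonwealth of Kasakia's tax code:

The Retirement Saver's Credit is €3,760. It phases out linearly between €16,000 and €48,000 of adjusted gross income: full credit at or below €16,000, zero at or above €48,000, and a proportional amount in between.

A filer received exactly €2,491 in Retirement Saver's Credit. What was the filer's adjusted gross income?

€2,491 is 2,491/3,760 of the full €3,760, so 1,269/3,760 of the €32,000 range has been used: income = €16,000 + €32,000 × 1,269/3,760 = €26,800.

€26,800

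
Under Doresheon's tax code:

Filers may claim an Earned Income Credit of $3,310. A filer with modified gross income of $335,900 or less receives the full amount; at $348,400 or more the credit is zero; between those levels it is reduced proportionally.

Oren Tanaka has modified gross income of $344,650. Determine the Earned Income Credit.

Earned Income Credit: $344,650 is $8,750 into a $12,500 phase-out range, leaving 3,750/12,500 of the credit: $3,310 × 3,750/12,500 = $993.

$993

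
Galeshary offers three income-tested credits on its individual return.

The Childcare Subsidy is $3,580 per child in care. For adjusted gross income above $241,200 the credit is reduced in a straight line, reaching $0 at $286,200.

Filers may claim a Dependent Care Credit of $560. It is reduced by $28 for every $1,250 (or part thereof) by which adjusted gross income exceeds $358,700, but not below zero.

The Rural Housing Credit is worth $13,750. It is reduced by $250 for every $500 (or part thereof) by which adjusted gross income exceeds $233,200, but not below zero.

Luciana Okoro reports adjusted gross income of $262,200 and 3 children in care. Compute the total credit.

$6,288

Childcare Subsidy: base = 3 × $3,580 = $10,740. $262,200 is $21,000 into a $45,000 phase-out range, leaving 24,000/45,000 of the credit: $10,740 × 24,000/45,000 = $5,728.
Dependent Care Credit: $262,200 is at or below the $358,700 threshold, so the full $560 applies.
Rural Housing Credit: income exceeds $233,200 by $29,000 → 58 increments × $250 = $14,500 ≥ base, so the credit is $0.
Total: $5,728 + $560 + $0 = $6,288.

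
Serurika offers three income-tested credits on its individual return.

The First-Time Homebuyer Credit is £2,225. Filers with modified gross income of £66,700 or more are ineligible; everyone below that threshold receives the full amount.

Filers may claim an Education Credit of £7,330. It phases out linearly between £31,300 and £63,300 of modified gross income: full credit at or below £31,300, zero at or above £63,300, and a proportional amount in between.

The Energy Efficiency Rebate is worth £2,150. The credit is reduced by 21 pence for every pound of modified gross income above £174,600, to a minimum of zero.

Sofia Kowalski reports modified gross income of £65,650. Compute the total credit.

First-Time Homebuyer Credit: £65,650 is below the £66,700 cutoff, so the full £2,225 applies.
Education Credit: £65,650 is at or above £63,300, so the credit is £0.
Energy Efficiency Rebate: £65,650 is at or below the £174,600 threshold, so the full £2,150 applies.
Total: £2,225 + £0 + £2,150 = £4,375.

£4,375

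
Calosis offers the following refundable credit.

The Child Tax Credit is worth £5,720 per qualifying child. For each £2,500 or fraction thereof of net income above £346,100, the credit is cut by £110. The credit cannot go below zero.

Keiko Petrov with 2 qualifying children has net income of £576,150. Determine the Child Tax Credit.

Child Tax Credit: base = 2 × £5,720 = £11,440. income exceeds £346,100 by £230,050, which is 93 full-or-partial £2,500 increments; reduction = 93 × £110 = £10,230, leaving £1,210.

£1,210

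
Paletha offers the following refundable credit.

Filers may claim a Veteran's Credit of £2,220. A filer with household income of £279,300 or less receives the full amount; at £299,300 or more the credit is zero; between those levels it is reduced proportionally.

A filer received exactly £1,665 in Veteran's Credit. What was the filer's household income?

£1,665 is 1,665/2,220 of the full £2,220, so 555/2,220 of the £20,000 range has been used: income = £279,300 + £20,000 × 555/2,220 = £284,300.

£284,300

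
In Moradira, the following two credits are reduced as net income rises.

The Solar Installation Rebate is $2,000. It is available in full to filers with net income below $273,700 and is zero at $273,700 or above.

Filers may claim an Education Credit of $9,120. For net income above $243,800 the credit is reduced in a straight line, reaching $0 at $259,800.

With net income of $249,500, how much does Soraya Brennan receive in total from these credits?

Solar Installation Rebate: $249,500 is below the $273,700 cutoff, so the full $2,000 applies.
Education Credit: $249,500 is $5,700 into a $16,000 phase-out range, leaving 10,300/16,000 of the credit: $9,120 × 10,300/16,000 = $5,871.
Total: $2,000 + $5,871 = $7,871.

$7,871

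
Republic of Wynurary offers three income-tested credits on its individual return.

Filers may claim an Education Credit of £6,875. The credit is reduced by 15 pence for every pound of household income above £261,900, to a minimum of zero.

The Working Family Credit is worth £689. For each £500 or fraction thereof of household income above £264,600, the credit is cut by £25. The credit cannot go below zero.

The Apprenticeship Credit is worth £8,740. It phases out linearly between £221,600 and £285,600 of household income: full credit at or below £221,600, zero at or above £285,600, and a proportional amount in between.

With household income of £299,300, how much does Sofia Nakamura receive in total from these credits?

Education Credit: 15% of the £37,400 excess over £261,900 is £5,610; credit = £6,875 − £5,610 = £1,265.
Working Family Credit: income exceeds £264,600 by £34,700 → 70 increments × £25 = £1,750 ≥ base, so the credit is £0.
Apprenticeship Credit: £299,300 is at or above £285,600, so the credit is £0.
Total: £1,265 + £0 + £0 = £1,265.

£1,265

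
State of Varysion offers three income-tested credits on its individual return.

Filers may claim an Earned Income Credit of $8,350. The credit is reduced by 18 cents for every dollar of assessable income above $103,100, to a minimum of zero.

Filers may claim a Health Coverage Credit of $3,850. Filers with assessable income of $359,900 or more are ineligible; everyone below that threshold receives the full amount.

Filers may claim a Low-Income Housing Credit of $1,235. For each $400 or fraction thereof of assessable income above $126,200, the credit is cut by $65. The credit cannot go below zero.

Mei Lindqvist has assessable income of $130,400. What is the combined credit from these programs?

$7,806

Earned Income Credit: 18% of the $27,300 excess over $103,100 is $4,914; credit = $8,350 − $4,914 = $3,436.
Health Coverage Credit: $130,400 is below the $359,900 cutoff, so the full $3,850 applies.
Low-Income Housing Credit: income exceeds $126,200 by $4,200, which is 11 full-or-partial $400 increments; reduction = 11 × $65 = $715, leaving $520.
Total: $3,436 + $3,850 + $520 = $7,806.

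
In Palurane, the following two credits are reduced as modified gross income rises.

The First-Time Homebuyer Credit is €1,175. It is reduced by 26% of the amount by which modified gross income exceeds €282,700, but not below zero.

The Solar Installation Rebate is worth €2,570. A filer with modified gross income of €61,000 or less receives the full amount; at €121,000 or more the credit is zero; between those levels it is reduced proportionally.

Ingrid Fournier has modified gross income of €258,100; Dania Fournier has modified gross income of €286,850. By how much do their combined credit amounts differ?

Ingrid (€258,100): First-Time Homebuyer Credit: €258,100 is at or below the €282,700 threshold, so the full €1,175 applies. Solar Installation Rebate: €258,100 is at or above €121,000, so the credit is €0. total €1,175 + €0 = €1,175
Dania (€286,850): First-Time Homebuyer Credit: 26% of the €4,150 excess over €282,700 is €1,079; credit = €1,175 − €1,079 = €96. Solar Installation Rebate: €286,850 is at or above €121,000, so the credit is €0. total €96 + €0 = €96
Difference: |€1,175 − €96| = €1,079.

€1,079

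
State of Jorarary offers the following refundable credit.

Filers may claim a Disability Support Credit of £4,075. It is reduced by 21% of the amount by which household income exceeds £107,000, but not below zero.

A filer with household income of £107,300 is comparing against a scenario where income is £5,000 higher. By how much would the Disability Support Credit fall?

£1,050

At £107,300 — 21% of the £300 excess over £107,000 is £63; credit = £4,075 − £63 = £4,012.
At £112,300 — 21% of the £5,300 excess over £107,000 is £1,113; credit = £4,075 − £1,113 = £2,962.
Lost: £4,012 − £2,962 = £1,050.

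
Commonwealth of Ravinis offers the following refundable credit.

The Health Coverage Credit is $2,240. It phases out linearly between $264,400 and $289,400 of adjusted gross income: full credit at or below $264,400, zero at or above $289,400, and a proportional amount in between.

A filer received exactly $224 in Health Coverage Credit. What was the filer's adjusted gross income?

$224 is 224/2,240 of the full $2,240, so 2,016/2,240 of the $25,000 range has been used: income = $264,400 + $25,000 × 2,016/2,240 = $286,900.

$286,900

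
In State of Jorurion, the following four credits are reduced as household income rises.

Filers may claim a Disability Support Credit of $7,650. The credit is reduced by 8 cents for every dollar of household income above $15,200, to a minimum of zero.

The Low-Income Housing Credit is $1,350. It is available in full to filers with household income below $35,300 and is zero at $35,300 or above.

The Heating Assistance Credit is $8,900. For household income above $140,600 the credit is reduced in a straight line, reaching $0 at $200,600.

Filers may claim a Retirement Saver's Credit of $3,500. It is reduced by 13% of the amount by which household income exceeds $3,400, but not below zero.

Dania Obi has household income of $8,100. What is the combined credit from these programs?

$20,789

Disability Support Credit: $8,100 is at or below the $15,200 threshold, so the full $7,650 applies.
Low-Income Housing Credit: $8,100 is below the $35,300 cutoff, so the full $1,350 applies.
Heating Assistance Credit: $8,100 is at or below the $140,600 threshold, so the full $8,900 applies.
Retirement Saver's Credit: 13% of the $4,700 excess over $3,400 is $611; credit = $3,500 − $611 = $2,889.
Total: $7,650 + $1,350 + $8,900 + $2,889 = $20,789.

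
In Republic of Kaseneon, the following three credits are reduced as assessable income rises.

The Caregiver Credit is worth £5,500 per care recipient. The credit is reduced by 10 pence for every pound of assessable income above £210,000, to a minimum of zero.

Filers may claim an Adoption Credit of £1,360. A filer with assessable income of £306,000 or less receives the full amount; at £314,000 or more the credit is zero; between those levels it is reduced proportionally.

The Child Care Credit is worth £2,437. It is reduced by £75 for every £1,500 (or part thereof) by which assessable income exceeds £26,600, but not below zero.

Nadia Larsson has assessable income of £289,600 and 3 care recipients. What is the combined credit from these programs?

£9,900

Caregiver Credit: base = 3 × £5,500 = £16,500. 10% of the £79,600 excess over £210,000 is £7,960; credit = £16,500 − £7,960 = £8,540.
Adoption Credit: £289,600 is at or below the £306,000 threshold, so the full £1,360 applies.
Child Care Credit: income exceeds £26,600 by £263,000 → 176 increments × £75 = £13,200 ≥ base, so the credit is £0.
Total: £8,540 + £1,360 + £0 = £9,900.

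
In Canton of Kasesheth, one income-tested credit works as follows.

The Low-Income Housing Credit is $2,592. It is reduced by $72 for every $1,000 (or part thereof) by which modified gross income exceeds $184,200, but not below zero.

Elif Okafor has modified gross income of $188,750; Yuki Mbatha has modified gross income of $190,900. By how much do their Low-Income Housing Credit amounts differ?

Elif ($188,750): Low-Income Housing Credit: income exceeds $184,200 by $4,550, which is 5 full-or-partial $1,000 increments; reduction = 5 × $72 = $360, leaving $2,232.
Yuki ($190,900): Low-Income Housing Credit: income exceeds $184,200 by $6,700, which is 7 full-or-partial $1,000 increments; reduction = 7 × $72 = $504, leaving $2,088.
Difference: |$2,232 − $2,088| = $144.

$144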